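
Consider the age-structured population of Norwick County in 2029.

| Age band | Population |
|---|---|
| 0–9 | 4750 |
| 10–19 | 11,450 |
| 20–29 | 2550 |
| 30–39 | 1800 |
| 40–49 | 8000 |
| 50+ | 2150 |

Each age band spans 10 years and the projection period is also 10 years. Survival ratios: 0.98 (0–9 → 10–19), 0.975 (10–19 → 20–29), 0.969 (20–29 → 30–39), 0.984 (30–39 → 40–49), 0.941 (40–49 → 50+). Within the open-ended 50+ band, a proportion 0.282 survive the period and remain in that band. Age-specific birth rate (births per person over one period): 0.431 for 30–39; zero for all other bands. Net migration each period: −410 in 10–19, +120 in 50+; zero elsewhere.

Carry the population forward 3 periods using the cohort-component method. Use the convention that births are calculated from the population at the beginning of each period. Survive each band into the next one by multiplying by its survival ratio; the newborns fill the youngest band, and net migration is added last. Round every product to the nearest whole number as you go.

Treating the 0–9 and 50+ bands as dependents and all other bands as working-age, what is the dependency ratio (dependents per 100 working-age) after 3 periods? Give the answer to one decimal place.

After projecting period 1:
Births: 1800 * 0.431 = 776
10–19: 4750 * 0.98 = 4655
20–29: 11450 * 0.975 = 11164
30–39: 2550 * 0.969 = 2471
40–49: 1800 * 0.984 = 1771
50+: 8000 * 0.941 + 2150 * 0.282 = 7528 + 606 = 8134
Net migration: 10–19 − 410 → 4245; 50+ + 120 → 8254
→ [776, 4245, 11164, 2471, 1771, 8254]
After projecting period 2:
Births: 2471 * 0.431 = 1065
10–19: 776 * 0.98 = 760
20–29: 4245 * 0.975 = 4139
30–39: 11164 * 0.969 = 10818
40–49: 2471 * 0.984 = 2431
50+: 1771 * 0.941 + 8254 * 0.282 = 1667 + 2328 = 3995
Net migration: 10–19 − 410 → 350; 50+ + 120 → 4115
→ [1065, 350, 4139, 10818, 2431, 4115]
After projecting period 3:
Births: 10818 * 0.431 = 4663
10–19: 1065 * 0.98 = 1044
20–29: 350 * 0.975 = 341
30–39: 4139 * 0.969 = 4011
40–49: 10818 * 0.984 = 10645
50+: 2431 * 0.941 + 4115 * 0.282 = 2288 + 1160 = 3448
Net migration: 10–19 − 410 → 634; 50+ + 120 → 3568
→ [4663, 634, 341, 4011, 10645, 3568]
Dependents (band 0–9 + band 50+) = 4663 + 3568 = 8231; working-age = 15631; ratio = 8231/15631 × 100 = 52.7

52.7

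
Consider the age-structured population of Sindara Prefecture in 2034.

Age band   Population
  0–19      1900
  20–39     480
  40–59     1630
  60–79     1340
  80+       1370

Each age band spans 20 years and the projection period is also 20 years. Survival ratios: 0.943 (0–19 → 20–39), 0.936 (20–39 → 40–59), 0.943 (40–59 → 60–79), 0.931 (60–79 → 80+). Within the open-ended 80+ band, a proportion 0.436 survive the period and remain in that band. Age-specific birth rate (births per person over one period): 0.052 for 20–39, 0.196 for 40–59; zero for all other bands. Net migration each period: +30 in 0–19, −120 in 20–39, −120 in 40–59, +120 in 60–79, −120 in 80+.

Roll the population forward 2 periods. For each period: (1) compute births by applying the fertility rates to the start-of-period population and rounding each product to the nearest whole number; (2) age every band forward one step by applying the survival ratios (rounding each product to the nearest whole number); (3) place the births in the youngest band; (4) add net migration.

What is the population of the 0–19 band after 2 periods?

Call the bands 1 to 5, youngest first.
— Period 1 —
Births: 480 × 0.052 = 25 ; 1630 × 0.196 = 319 — total 344
Band 2: 1900 × 0.943 = 1792
Band 3: 480 × 0.936 = 449
Band 4: 1630 × 0.943 = 1537
Band 5: 1340 × 0.931 + 1370 × 0.436 = 1248 + 597 = 1845
Net migration: Band 1 + 30 → 374; Band 2 − 120 → 1672; Band 3 − 120 → 329; Band 4 + 120 → 1657; Band 5 − 120 → 1725
→ [374, 1672, 329, 1657, 1725]
— Period 2 —
Births: 1672 × 0.052 = 87 ; 329 × 0.196 = 64 — total 151
Band 2: 374 × 0.943 = 353
Band 3: 1672 × 0.936 = 1565
Band 4: 329 × 0.943 = 310
Band 5: 1657 × 0.931 + 1725 × 0.436 = 1543 + 752 = 2295
Net migration: Band 1 + 30 → 181; Band 2 − 120 → 233; Band 3 − 120 → 1445; Band 4 + 120 → 430; Band 5 − 120 → 2175
→ [181, 233, 1445, 430, 2175]

181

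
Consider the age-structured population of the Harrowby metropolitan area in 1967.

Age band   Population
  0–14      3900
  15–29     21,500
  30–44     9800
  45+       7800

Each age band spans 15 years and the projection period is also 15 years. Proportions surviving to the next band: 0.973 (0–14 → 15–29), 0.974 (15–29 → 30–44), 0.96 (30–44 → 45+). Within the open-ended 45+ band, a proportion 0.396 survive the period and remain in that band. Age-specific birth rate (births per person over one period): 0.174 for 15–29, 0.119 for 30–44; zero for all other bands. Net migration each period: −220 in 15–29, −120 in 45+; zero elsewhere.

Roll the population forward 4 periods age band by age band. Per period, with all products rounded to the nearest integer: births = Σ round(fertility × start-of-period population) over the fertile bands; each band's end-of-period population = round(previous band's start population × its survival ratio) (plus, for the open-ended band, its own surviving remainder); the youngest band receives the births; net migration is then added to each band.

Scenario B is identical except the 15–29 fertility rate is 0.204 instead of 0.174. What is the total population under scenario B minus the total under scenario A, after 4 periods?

1121

Let band 1 be 0–14 through band 4 = 45+.
— Period 1 —
Births: 21500 × 0.174 = 3741 ; 9800 × 0.119 = 1166 → total 4907
Band 2: 3900 × 0.973 = 3795
Band 3: 21500 × 0.974 = 20941
Band 4: 9800 × 0.96 + 7800 × 0.396 = 9408 + 3089 = 12497
Net migration: Band 2 − 220 → 3575; Band 4 − 120 → 12377
→ [4907, 3575, 20941, 12377]
— Period 2 —
Births: 3575 × 0.174 = 622 ; 20941 × 0.119 = 2492 → total 3114
Band 2: 4907 × 0.973 = 4775
Band 3: 3575 × 0.974 = 3482
Band 4: 20941 × 0.96 + 12377 × 0.396 = 20103 + 4901 = 25004
Net migration: Band 2 − 220 → 4555; Band 4 − 120 → 24884
→ [3114, 4555, 3482, 24884]
— Period 3 —
Births: 4555 × 0.174 = 793 ; 3482 × 0.119 = 414 → total 1207
Band 2: 3114 × 0.973 = 3030
Band 3: 4555 × 0.974 = 4437
Band 4: 3482 × 0.96 + 24884 × 0.396 = 3343 + 9854 = 13197
Net migration: Band 2 − 220 → 2810; Band 4 − 120 → 13077
→ [1207, 2810, 4437, 13077]
— Period 4 —
Births: 2810 × 0.174 = 489 ; 4437 × 0.119 = 528 → total 1017
Band 2: 1207 × 0.973 = 1174
Band 3: 2810 × 0.974 = 2737
Band 4: 4437 × 0.96 + 13077 × 0.396 = 4260 + 5178 = 9438
Net migration: Band 2 − 220 → 954; Band 4 − 120 → 9318
→ [1017, 954, 2737, 9318]
Scenario A total after 4 periods: 14026
Scenario B projection —
— Period 1 —
Births: 21500 × 0.204 = 4386 ; 9800 × 0.119 = 1166 → total 5552
Band 2: 3900 × 0.973 = 3795
Band 3: 21500 × 0.974 = 20941
Band 4: 9800 × 0.96 + 7800 × 0.396 = 9408 + 3089 = 12497
Net migration: Band 2 − 220 → 3575; Band 4 − 120 → 12377
→ [5552, 3575, 20941, 12377]
— Period 2 —
Births: 3575 × 0.204 = 729 ; 20941 × 0.119 = 2492 → total 3221
Band 2: 5552 × 0.973 = 5402
Band 3: 3575 × 0.974 = 3482
Band 4: 20941 × 0.96 + 12377 × 0.396 = 20103 + 4901 = 25004
Net migration: Band 2 − 220 → 5182; Band 4 − 120 → 24884
→ [3221, 5182, 3482, 24884]
— Period 3 —
Births: 5182 × 0.204 = 1057 ; 3482 × 0.119 = 414 → total 1471
Band 2: 3221 × 0.973 = 3134
Band 3: 5182 × 0.974 = 5047
Band 4: 3482 × 0.96 + 24884 × 0.396 = 3343 + 9854 = 13197
Net migration: Band 2 − 220 → 2914; Band 4 − 120 → 13077
→ [1471, 2914, 5047, 13077]
— Period 4 —
Births: 2914 × 0.204 = 594 ; 5047 × 0.119 = 601 → total 1195
Band 2: 1471 × 0.973 = 1431
Band 3: 2914 × 0.974 = 2838
Band 4: 5047 × 0.96 + 13077 × 0.396 = 4845 + 5178 = 10023
Net migration: Band 2 − 220 → 1211; Band 4 − 120 → 9903
→ [1195, 1211, 2838, 9903]
Scenario B total after 4 periods: 15147
Difference B − A = 15147 − 14026 = 1121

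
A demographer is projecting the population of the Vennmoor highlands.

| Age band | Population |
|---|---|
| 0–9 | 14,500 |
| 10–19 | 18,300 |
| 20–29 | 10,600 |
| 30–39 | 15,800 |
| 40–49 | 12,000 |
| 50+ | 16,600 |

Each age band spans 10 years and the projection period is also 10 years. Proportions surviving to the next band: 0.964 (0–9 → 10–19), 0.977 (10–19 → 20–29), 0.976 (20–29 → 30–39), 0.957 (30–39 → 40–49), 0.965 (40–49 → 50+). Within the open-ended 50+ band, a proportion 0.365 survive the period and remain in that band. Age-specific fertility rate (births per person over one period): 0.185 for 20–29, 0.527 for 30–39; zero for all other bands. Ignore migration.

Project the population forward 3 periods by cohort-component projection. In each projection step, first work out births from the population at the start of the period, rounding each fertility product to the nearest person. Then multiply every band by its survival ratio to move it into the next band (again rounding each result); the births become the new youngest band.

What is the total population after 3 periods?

77117

Numbering the bands 1..6 from youngest to oldest:
— Period 1 —
Births: 10600 × 0.185 = 1961, 15800 × 0.527 = 8327 — total 10288
Band 2: 14500 × 0.964 = 13978
Band 3: 18300 × 0.977 = 17879
Band 4: 10600 × 0.976 = 10346
Band 5: 15800 × 0.957 = 15121
Band 6: 12000 × 0.965 + 16600 × 0.365 = 11580 + 6059 = 17639
End of period: [10288, 13978, 17879, 10346, 15121, 17639]
— Period 2 —
Births: 17879 × 0.185 = 3308, 10346 × 0.527 = 5452 — total 8760
Band 2: 10288 × 0.964 = 9918
Band 3: 13978 × 0.977 = 13657
Band 4: 17879 × 0.976 = 17450
Band 5: 10346 × 0.957 = 9901
Band 6: 15121 × 0.965 + 17639 × 0.365 = 14592 + 6438 = 21030
End of period: [8760, 9918, 13657, 17450, 9901, 21030]
— Period 3 —
Births: 13657 × 0.185 = 2527, 17450 × 0.527 = 9196 — total 11723
Band 2: 8760 × 0.964 = 8445
Band 3: 9918 × 0.977 = 9690
Band 4: 13657 × 0.976 = 13329
Band 5: 17450 × 0.957 = 16700
Band 6: 9901 × 0.965 + 21030 × 0.365 = 9554 + 7676 = 17230
End of period: [11723, 8445, 9690, 13329, 16700, 17230]
Total after period 3: 11723 + 8445 + 9690 + 13329 + 16700 + 17230 = 77117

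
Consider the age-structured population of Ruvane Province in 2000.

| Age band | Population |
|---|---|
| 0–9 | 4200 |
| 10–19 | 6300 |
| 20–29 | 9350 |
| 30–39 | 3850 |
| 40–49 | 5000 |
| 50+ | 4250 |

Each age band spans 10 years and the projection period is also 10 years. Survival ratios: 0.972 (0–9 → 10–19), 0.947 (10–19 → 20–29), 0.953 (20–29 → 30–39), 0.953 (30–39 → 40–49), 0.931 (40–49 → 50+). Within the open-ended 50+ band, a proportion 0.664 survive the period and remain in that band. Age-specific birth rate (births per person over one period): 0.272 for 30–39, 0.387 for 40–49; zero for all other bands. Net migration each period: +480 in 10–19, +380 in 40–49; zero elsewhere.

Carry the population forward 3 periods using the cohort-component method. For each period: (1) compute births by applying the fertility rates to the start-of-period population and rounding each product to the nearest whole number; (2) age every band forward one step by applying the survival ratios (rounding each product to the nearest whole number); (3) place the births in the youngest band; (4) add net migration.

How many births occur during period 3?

Let group 1 be 0–9 through group 6 = 50+.
After projecting period 1:
Births: 3850 × 0.272 = 1047  |  5000 × 0.387 = 1935 → 2982
Group 2: 4200 × 0.972 = 4082
Group 3: 6300 × 0.947 = 5966
Group 4: 9350 × 0.953 = 8911
Group 5: 3850 × 0.953 = 3669
Group 6: 5000 × 0.931 + 4250 × 0.664 = 4655 + 2822 = 7477
Net migration: Group 2 + 480 → 4562; Group 5 + 380 → 4049
→ [2982, 4562, 5966, 8911, 4049, 7477]
After projecting period 2:
Births: 8911 × 0.272 = 2424  |  4049 × 0.387 = 1567 → 3991
Group 2: 2982 × 0.972 = 2899
Group 3: 4562 × 0.947 = 4320
Group 4: 5966 × 0.953 = 5686
Group 5: 8911 × 0.953 = 8492
Group 6: 4049 × 0.931 + 7477 × 0.664 = 3770 + 4965 = 8735
Net migration: Group 2 + 480 → 3379; Group 5 + 380 → 8872
→ [3991, 3379, 4320, 5686, 8872, 8735]
After projecting period 3:
Births: 5686 × 0.272 = 1547  |  8872 × 0.387 = 3433 → 4980
Group 2: 3991 × 0.972 = 3879
Group 3: 3379 × 0.947 = 3200
Group 4: 4320 × 0.953 = 4117
Group 5: 5686 × 0.953 = 5419
Group 6: 8872 × 0.931 + 8735 × 0.664 = 8260 + 5800 = 14060
Net migration: Group 2 + 480 → 4359; Group 5 + 380 → 5799
→ [4980, 4359, 3200, 4117, 5799, 14060]

4980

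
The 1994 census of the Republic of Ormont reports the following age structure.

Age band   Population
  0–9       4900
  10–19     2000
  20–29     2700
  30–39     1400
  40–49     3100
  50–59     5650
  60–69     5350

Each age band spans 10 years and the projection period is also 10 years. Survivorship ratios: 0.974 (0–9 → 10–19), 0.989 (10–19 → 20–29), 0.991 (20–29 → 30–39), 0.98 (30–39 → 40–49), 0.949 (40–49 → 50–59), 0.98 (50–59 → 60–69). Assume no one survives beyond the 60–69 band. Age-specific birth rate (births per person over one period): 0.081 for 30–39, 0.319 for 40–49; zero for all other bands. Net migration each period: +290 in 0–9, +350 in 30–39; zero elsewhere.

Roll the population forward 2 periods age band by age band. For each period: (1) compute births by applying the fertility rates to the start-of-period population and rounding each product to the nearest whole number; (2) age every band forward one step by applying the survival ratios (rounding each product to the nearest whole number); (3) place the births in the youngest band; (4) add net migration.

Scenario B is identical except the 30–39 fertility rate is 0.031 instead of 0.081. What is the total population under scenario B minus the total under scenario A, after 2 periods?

Let group 1 be 0–9 through group 7 = 60–69.
Period 1:
Births: 1400 × 0.081 = 113  |  3100 × 0.319 = 989 ⇒ total 1102
Group 2: 4900 × 0.974 = 4773
Group 3: 2000 × 0.989 = 1978
Group 4: 2700 × 0.991 = 2676
Group 5: 1400 × 0.98 = 1372
Group 6: 3100 × 0.949 = 2942
Group 7: 5650 × 0.98 = 5537
Net migration: Group 1 + 290 → 1392; Group 4 + 350 → 3026
End of period: [1392, 4773, 1978, 3026, 1372, 2942, 5537]
Period 2:
Births: 3026 × 0.081 = 245  |  1372 × 0.319 = 438 ⇒ total 683
Group 2: 1392 × 0.974 = 1356
Group 3: 4773 × 0.989 = 4720
Group 4: 1978 × 0.991 = 1960
Group 5: 3026 × 0.98 = 2965
Group 6: 1372 × 0.949 = 1302
Group 7: 2942 × 0.98 = 2883
Net migration: Group 1 + 290 → 973; Group 4 + 350 → 2310
End of period: [973, 1356, 4720, 2310, 2965, 1302, 2883]
Scenario A total after 2 periods: 16509
Scenario B projection —
Period 1:
Births: 1400 × 0.031 = 43  |  3100 × 0.319 = 989 ⇒ total 1032
Group 2: 4900 × 0.974 = 4773
Group 3: 2000 × 0.989 = 1978
Group 4: 2700 × 0.991 = 2676
Group 5: 1400 × 0.98 = 1372
Group 6: 3100 × 0.949 = 2942
Group 7: 5650 × 0.98 = 5537
Net migration: Group 1 + 290 → 1322; Group 4 + 350 → 3026
End of period: [1322, 4773, 1978, 3026, 1372, 2942, 5537]
Period 2:
Births: 3026 × 0.031 = 94  |  1372 × 0.319 = 438 ⇒ total 532
Group 2: 1322 × 0.974 = 1288
Group 3: 4773 × 0.989 = 4720
Group 4: 1978 × 0.991 = 1960
Group 5: 3026 × 0.98 = 2965
Group 6: 1372 × 0.949 = 1302
Group 7: 2942 × 0.98 = 2883
Net migration: Group 1 + 290 → 822; Group 4 + 350 → 2310
End of period: [822, 1288, 4720, 2310, 2965, 1302, 2883]
Scenario B total after 2 periods: 16290
Difference B − A = 16290 − 16509 = -219

-219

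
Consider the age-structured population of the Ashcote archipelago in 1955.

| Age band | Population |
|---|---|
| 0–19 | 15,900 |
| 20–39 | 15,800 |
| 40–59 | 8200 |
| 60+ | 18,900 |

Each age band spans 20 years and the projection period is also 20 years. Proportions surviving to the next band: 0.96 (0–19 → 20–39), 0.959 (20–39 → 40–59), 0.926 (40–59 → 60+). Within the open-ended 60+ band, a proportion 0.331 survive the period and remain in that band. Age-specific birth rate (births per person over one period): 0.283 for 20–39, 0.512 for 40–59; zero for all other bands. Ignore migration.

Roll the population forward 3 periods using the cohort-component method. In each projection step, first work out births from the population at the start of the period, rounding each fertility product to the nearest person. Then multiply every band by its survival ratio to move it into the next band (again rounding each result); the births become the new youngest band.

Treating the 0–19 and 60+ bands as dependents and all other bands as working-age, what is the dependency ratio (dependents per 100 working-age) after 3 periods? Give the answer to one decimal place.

Let band 1 be 0–19 through band 4 = 60+.
— Period 1 —
Births: 15800 * 0.283 = 4471 ; 8200 * 0.512 = 4198 → 8669
Band 2: 15900 * 0.96 = 15264
Band 3: 15800 * 0.959 = 15152
Band 4: 8200 * 0.926 + 18900 * 0.331 = 7593 + 6256 = 13849
Population now: 0–19=8669, 20–39=15264, 40–59=15152, 60+=13849
— Period 2 —
Births: 15264 * 0.283 = 4320 ; 15152 * 0.512 = 7758 → 12078
Band 2: 8669 * 0.96 = 8322
Band 3: 15264 * 0.959 = 14638
Band 4: 15152 * 0.926 + 13849 * 0.331 = 14031 + 4584 = 18615
Population now: 0–19=12078, 20–39=8322, 40–59=14638, 60+=18615
— Period 3 —
Births: 8322 * 0.283 = 2355 ; 14638 * 0.512 = 7495 → 9850
Band 2: 12078 * 0.96 = 11595
Band 3: 8322 * 0.959 = 7981
Band 4: 14638 * 0.926 + 18615 * 0.331 = 13555 + 6162 = 19717
Population now: 0–19=9850, 20–39=11595, 40–59=7981, 60+=19717
Dependents (band 0–19 + band 60+) = 9850 + 19717 = 29567; working-age = 19576; ratio = 29567/19576 × 100 = 151.0

151.0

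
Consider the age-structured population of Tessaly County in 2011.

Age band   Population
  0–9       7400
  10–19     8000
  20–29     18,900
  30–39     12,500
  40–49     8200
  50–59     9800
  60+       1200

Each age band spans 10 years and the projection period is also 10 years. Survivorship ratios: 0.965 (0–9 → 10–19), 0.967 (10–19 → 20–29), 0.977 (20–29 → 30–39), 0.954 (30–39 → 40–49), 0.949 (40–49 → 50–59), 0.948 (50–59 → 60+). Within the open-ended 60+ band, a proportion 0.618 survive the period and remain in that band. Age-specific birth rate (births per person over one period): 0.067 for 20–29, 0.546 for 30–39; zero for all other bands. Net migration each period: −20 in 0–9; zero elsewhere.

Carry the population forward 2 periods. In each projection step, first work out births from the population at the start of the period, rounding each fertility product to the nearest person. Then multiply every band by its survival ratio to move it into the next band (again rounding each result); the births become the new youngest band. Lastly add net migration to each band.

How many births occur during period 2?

[period 1]
Births: 18900 × 0.067 = 1266 ; 12500 × 0.546 = 6825 → total 8091
10–19: 7400 × 0.965 = 7141
20–29: 8000 × 0.967 = 7736
30–39: 18900 × 0.977 = 18465
40–49: 12500 × 0.954 = 11925
50–59: 8200 × 0.949 = 7782
60+: 9800 × 0.948 + 1200 × 0.618 = 9290 + 742 = 10032
Net migration: 0–9 − 20 → 8071
Population now: 0–9=8071, 10–19=7141, 20–29=7736, 30–39=18465, 40–49=11925, 50–59=7782, 60+=10032
[period 2]
Births: 7736 × 0.067 = 518 ; 18465 × 0.546 = 10082 → total 10600
10–19: 8071 × 0.965 = 7789
20–29: 7141 × 0.967 = 6905
30–39: 7736 × 0.977 = 7558
40–49: 18465 × 0.954 = 17616
50–59: 11925 × 0.949 = 11317
60+: 7782 × 0.948 + 10032 × 0.618 = 7377 + 6200 = 13577
Net migration: 0–9 − 20 → 10580
Population now: 0–9=10580, 10–19=7789, 20–29=6905, 30–39=7558, 40–49=17616, 50–59=11317, 60+=13577

10600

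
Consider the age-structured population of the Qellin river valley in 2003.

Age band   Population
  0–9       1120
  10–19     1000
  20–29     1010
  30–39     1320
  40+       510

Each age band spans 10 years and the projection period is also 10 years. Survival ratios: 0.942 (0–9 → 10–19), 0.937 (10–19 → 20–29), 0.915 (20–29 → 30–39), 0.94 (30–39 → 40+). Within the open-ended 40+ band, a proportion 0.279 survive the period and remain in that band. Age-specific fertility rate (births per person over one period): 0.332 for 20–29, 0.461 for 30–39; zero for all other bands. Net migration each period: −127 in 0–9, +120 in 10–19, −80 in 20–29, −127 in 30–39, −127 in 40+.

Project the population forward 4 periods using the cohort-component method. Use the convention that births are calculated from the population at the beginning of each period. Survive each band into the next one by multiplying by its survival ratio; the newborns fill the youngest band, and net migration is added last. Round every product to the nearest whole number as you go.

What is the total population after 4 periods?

3004

Period 1:
Births: 1010 × 0.332 = 335 ; 1320 × 0.461 = 609 ⇒ total 944
10–19: 1120 × 0.942 = 1055
20–29: 1000 × 0.937 = 937
30–39: 1010 × 0.915 = 924
40+: 1320 × 0.94 + 510 × 0.279 = 1241 + 142 = 1383
Net migration: 0–9 − 127 → 817; 10–19 + 120 → 1175; 20–29 − 80 → 857; 30–39 − 127 → 797; 40+ − 127 → 1256
→ [817, 1175, 857, 797, 1256]
Period 2:
Births: 857 × 0.332 = 285 ; 797 × 0.461 = 367 ⇒ total 652
10–19: 817 × 0.942 = 770
20–29: 1175 × 0.937 = 1101
30–39: 857 × 0.915 = 784
40+: 797 × 0.94 + 1256 × 0.279 = 749 + 350 = 1099
Net migration: 0–9 − 127 → 525; 10–19 + 120 → 890; 20–29 − 80 → 1021; 30–39 − 127 → 657; 40+ − 127 → 972
→ [525, 890, 1021, 657, 972]
Period 3:
Births: 1021 × 0.332 = 339 ; 657 × 0.461 = 303 ⇒ total 642
10–19: 525 × 0.942 = 495
20–29: 890 × 0.937 = 834
30–39: 1021 × 0.915 = 934
40+: 657 × 0.94 + 972 × 0.279 = 618 + 271 = 889
Net migration: 0–9 − 127 → 515; 10–19 + 120 → 615; 20–29 − 80 → 754; 30–39 − 127 → 807; 40+ − 127 → 762
→ [515, 615, 754, 807, 762]
Period 4:
Births: 754 × 0.332 = 250 ; 807 × 0.461 = 372 ⇒ total 622
10–19: 515 × 0.942 = 485
20–29: 615 × 0.937 = 576
30–39: 754 × 0.915 = 690
40+: 807 × 0.94 + 762 × 0.279 = 759 + 213 = 972
Net migration: 0–9 − 127 → 495; 10–19 + 120 → 605; 20–29 − 80 → 496; 30–39 − 127 → 563; 40+ − 127 → 845
→ [495, 605, 496, 563, 845]
Total after period 4: 495 + 605 + 496 + 563 + 845 = 3004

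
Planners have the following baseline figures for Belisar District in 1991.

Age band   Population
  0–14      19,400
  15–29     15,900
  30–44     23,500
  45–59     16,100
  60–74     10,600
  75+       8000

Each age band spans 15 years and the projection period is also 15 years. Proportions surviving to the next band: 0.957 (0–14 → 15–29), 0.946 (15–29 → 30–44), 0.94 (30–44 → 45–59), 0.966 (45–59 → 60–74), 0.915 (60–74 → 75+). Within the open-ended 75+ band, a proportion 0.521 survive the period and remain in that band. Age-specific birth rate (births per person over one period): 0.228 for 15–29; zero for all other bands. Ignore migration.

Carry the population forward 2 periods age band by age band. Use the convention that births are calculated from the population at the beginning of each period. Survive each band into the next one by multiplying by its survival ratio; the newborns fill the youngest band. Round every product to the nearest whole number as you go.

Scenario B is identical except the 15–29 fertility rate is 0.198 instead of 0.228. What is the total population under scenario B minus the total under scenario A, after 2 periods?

Numbering the bands 1..6 from youngest to oldest:
[period 1]
Births: 15900 × 0.228 = 3625
Band 2: 19400 × 0.957 = 18566
Band 3: 15900 × 0.946 = 15041
Band 4: 23500 × 0.94 = 22090
Band 5: 16100 × 0.966 = 15553
Band 6: 10600 × 0.915 + 8000 × 0.521 = 9699 + 4168 = 13867
Population now: 0–14=3625, 15–29=18566, 30–44=15041, 45–59=22090, 60–74=15553, 75+=13867
[period 2]
Births: 18566 × 0.228 = 4233
Band 2: 3625 × 0.957 = 3469
Band 3: 18566 × 0.946 = 17563
Band 4: 15041 × 0.94 = 14139
Band 5: 22090 × 0.966 = 21339
Band 6: 15553 × 0.915 + 13867 × 0.521 = 14231 + 7225 = 21456
Population now: 0–14=4233, 15–29=3469, 30–44=17563, 45–59=14139, 60–74=21339, 75+=21456
Scenario A total after 2 periods: 82199
Scenario B projection —
[period 1]
Births: 15900 × 0.198 = 3148
Band 2: 19400 × 0.957 = 18566
Band 3: 15900 × 0.946 = 15041
Band 4: 23500 × 0.94 = 22090
Band 5: 16100 × 0.966 = 15553
Band 6: 10600 × 0.915 + 8000 × 0.521 = 9699 + 4168 = 13867
Population now: 0–14=3148, 15–29=18566, 30–44=15041, 45–59=22090, 60–74=15553, 75+=13867
[period 2]
Births: 18566 × 0.198 = 3676
Band 2: 3148 × 0.957 = 3013
Band 3: 18566 × 0.946 = 17563
Band 4: 15041 × 0.94 = 14139
Band 5: 22090 × 0.966 = 21339
Band 6: 15553 × 0.915 + 13867 × 0.521 = 14231 + 7225 = 21456
Population now: 0–14=3676, 15–29=3013, 30–44=17563, 45–59=14139, 60–74=21339, 75+=21456
Scenario B total after 2 periods: 81186
Difference B − A = 81186 − 82199 = -1013

-1013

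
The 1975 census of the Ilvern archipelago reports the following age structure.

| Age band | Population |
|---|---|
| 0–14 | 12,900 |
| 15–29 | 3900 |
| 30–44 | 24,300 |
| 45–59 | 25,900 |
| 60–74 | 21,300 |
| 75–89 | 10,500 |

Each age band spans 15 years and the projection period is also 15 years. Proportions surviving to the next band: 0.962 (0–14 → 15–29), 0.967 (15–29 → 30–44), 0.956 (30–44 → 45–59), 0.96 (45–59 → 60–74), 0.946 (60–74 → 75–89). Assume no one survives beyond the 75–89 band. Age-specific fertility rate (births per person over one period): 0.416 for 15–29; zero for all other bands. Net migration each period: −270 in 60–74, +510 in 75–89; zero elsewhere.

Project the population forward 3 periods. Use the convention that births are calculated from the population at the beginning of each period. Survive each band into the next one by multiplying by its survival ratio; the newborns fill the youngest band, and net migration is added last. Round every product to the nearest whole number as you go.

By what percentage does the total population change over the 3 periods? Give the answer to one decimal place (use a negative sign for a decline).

-56.3

[period 1]
Births: 3900 × 0.416 = 1622
15–29: 12900 × 0.962 = 12410
30–44: 3900 × 0.967 = 3771
45–59: 24300 × 0.956 = 23231
60–74: 25900 × 0.96 = 24864
75–89: 21300 × 0.946 = 20150
Net migration: 60–74 − 270 → 24594; 75–89 + 510 → 20660
Population now: 0–14=1622, 15–29=12410, 30–44=3771, 45–59=23231, 60–74=24594, 75–89=20660
[period 2]
Births: 12410 × 0.416 = 5163
15–29: 1622 × 0.962 = 1560
30–44: 12410 × 0.967 = 12000
45–59: 3771 × 0.956 = 3605
60–74: 23231 × 0.96 = 22302
75–89: 24594 × 0.946 = 23266
Net migration: 60–74 − 270 → 22032; 75–89 + 510 → 23776
Population now: 0–14=5163, 15–29=1560, 30–44=12000, 45–59=3605, 60–74=22032, 75–89=23776
[period 3]
Births: 1560 × 0.416 = 649
15–29: 5163 × 0.962 = 4967
30–44: 1560 × 0.967 = 1509
45–59: 12000 × 0.956 = 11472
60–74: 3605 × 0.96 = 3461
75–89: 22032 × 0.946 = 20842
Net migration: 60–74 − 270 → 3191; 75–89 + 510 → 21352
Population now: 0–14=649, 15–29=4967, 30–44=1509, 45–59=11472, 60–74=3191, 75–89=21352
Total: 98800 → 43140; change = -55660; percentage change = -56.3%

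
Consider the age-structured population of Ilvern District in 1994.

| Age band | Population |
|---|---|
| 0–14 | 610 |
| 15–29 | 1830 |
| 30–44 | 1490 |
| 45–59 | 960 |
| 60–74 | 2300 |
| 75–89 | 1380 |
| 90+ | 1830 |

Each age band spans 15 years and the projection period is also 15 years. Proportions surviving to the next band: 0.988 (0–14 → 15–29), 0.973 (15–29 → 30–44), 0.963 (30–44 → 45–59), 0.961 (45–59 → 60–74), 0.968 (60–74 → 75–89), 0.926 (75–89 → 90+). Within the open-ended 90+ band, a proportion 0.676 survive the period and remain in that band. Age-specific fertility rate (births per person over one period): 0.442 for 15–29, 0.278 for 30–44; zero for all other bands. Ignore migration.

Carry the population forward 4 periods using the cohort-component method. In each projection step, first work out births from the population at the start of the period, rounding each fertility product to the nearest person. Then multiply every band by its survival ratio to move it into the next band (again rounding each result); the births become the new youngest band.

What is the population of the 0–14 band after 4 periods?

— Period 1 —
Births: 1830 × 0.442 = 809  |  1490 × 0.278 = 414 → total 1223
15–29: 610 × 0.988 = 603
30–44: 1830 × 0.973 = 1781
45–59: 1490 × 0.963 = 1435
60–74: 960 × 0.961 = 923
75–89: 2300 × 0.968 = 2226
90+: 1380 × 0.926 + 1830 × 0.676 = 1278 + 1237 = 2515
End of period: [1223, 603, 1781, 1435, 923, 2226, 2515]
— Period 2 —
Births: 603 × 0.442 = 267  |  1781 × 0.278 = 495 → total 762
15–29: 1223 × 0.988 = 1208
30–44: 603 × 0.973 = 587
45–59: 1781 × 0.963 = 1715
60–74: 1435 × 0.961 = 1379
75–89: 923 × 0.968 = 893
90+: 2226 × 0.926 + 2515 × 0.676 = 2061 + 1700 = 3761
End of period: [762, 1208, 587, 1715, 1379, 893, 3761]
— Period 3 —
Births: 1208 × 0.442 = 534  |  587 × 0.278 = 163 → total 697
15–29: 762 × 0.988 = 753
30–44: 1208 × 0.973 = 1175
45–59: 587 × 0.963 = 565
60–74: 1715 × 0.961 = 1648
75–89: 1379 × 0.968 = 1335
90+: 893 × 0.926 + 3761 × 0.676 = 827 + 2542 = 3369
End of period: [697, 753, 1175, 565, 1648, 1335, 3369]
— Period 4 —
Births: 753 × 0.442 = 333  |  1175 × 0.278 = 327 → total 660
15–29: 697 × 0.988 = 689
30–44: 753 × 0.973 = 733
45–59: 1175 × 0.963 = 1132
60–74: 565 × 0.961 = 543
75–89: 1648 × 0.968 = 1595
90+: 1335 × 0.926 + 3369 × 0.676 = 1236 + 2277 = 3513
End of period: [660, 689, 733, 1132, 543, 1595, 3513]

660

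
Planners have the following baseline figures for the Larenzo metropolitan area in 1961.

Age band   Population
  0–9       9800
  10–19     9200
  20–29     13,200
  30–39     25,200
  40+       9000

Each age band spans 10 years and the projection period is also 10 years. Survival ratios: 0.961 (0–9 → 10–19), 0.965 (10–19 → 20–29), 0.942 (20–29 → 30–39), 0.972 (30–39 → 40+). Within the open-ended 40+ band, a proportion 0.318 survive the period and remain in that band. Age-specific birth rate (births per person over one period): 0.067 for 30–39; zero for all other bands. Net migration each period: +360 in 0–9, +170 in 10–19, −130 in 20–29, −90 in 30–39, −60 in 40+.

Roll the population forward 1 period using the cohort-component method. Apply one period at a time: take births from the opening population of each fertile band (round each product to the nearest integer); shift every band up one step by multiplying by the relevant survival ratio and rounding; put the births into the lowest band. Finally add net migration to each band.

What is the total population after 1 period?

Period 1:
Births: 25200 × 0.067 = 1688
10–19: 9800 × 0.961 = 9418
20–29: 9200 × 0.965 = 8878
30–39: 13200 × 0.942 = 12434
40+: 25200 × 0.972 + 9000 × 0.318 = 24494 + 2862 = 27356
Net migration: 0–9 + 360 → 2048; 10–19 + 170 → 9588; 20–29 − 130 → 8748; 30–39 − 90 → 12344; 40+ − 60 → 27296
→ [2048, 9588, 8748, 12344, 27296]
Total after period 1: 2048 + 9588 + 8748 + 12344 + 27296 = 60024

60024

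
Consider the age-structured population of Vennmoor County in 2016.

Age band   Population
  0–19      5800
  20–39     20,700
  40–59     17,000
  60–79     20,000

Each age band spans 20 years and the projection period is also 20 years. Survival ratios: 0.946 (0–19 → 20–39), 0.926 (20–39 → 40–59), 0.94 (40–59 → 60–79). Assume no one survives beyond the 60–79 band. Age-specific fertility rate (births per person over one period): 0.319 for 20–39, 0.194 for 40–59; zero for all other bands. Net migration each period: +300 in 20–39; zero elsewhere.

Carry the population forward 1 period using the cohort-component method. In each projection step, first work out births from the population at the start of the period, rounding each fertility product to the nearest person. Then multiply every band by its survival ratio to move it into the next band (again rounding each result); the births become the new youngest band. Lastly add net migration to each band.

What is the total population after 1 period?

50836

(Groups numbered youngest = 1 to oldest = 4.)
— Period 1 —
Births: 20700 × 0.319 = 6603  |  17000 × 0.194 = 3298 → 9901
Group 2: 5800 × 0.946 = 5487
Group 3: 20700 × 0.926 = 19168
Group 4: 17000 × 0.94 = 15980
Net migration: Group 2 + 300 → 5787
Giving 9901 / 5787 / 19168 / 15980.
Total after period 1: 9901 + 5787 + 19168 + 15980 = 50836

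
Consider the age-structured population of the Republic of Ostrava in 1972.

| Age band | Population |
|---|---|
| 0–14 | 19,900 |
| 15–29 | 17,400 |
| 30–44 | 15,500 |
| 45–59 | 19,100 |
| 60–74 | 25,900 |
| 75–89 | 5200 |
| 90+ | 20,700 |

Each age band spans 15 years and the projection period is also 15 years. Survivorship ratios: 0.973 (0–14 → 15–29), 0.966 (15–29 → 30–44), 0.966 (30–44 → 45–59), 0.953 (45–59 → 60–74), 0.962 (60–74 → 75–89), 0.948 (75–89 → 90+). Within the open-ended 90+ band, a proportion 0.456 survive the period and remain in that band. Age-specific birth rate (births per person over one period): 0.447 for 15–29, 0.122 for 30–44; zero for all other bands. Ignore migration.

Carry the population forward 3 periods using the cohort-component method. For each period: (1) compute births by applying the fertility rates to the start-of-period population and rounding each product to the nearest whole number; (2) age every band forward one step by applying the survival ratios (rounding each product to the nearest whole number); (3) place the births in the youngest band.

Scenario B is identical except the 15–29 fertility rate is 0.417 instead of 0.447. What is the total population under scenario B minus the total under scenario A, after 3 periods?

-1550

— Period 1 —
Births: 17400 × 0.447 = 7778 ; 15500 × 0.122 = 1891 → total 9669
15–29: 19900 × 0.973 = 19363
30–44: 17400 × 0.966 = 16808
45–59: 15500 × 0.966 = 14973
60–74: 19100 × 0.953 = 18202
75–89: 25900 × 0.962 = 24916
90+: 5200 × 0.948 + 20700 × 0.456 = 4930 + 9439 = 14369
Population now: 0–14=9669, 15–29=19363, 30–44=16808, 45–59=14973, 60–74=18202, 75–89=24916, 90+=14369
— Period 2 —
Births: 19363 × 0.447 = 8655 ; 16808 × 0.122 = 2051 → total 10706
15–29: 9669 × 0.973 = 9408
30–44: 19363 × 0.966 = 18705
45–59: 16808 × 0.966 = 16237
60–74: 14973 × 0.953 = 14269
75–89: 18202 × 0.962 = 17510
90+: 24916 × 0.948 + 14369 × 0.456 = 23620 + 6552 = 30172
Population now: 0–14=10706, 15–29=9408, 30–44=18705, 45–59=16237, 60–74=14269, 75–89=17510, 90+=30172
— Period 3 —
Births: 9408 × 0.447 = 4205 ; 18705 × 0.122 = 2282 → total 6487
15–29: 10706 × 0.973 = 10417
30–44: 9408 × 0.966 = 9088
45–59: 18705 × 0.966 = 18069
60–74: 16237 × 0.953 = 15474
75–89: 14269 × 0.962 = 13727
90+: 17510 × 0.948 + 30172 × 0.456 = 16599 + 13758 = 30357
Population now: 0–14=6487, 15–29=10417, 30–44=9088, 45–59=18069, 60–74=15474, 75–89=13727, 90+=30357
Scenario A total after 3 periods: 103619
Scenario B projection —
— Period 1 —
Births: 17400 × 0.417 = 7256 ; 15500 × 0.122 = 1891 → total 9147
15–29: 19900 × 0.973 = 19363
30–44: 17400 × 0.966 = 16808
45–59: 15500 × 0.966 = 14973
60–74: 19100 × 0.953 = 18202
75–89: 25900 × 0.962 = 24916
90+: 5200 × 0.948 + 20700 × 0.456 = 4930 + 9439 = 14369
Population now: 0–14=9147, 15–29=19363, 30–44=16808, 45–59=14973, 60–74=18202, 75–89=24916, 90+=14369
— Period 2 —
Births: 19363 × 0.417 = 8074 ; 16808 × 0.122 = 2051 → total 10125
15–29: 9147 × 0.973 = 8900
30–44: 19363 × 0.966 = 18705
45–59: 16808 × 0.966 = 16237
60–74: 14973 × 0.953 = 14269
75–89: 18202 × 0.962 = 17510
90+: 24916 × 0.948 + 14369 × 0.456 = 23620 + 6552 = 30172
Population now: 0–14=10125, 15–29=8900, 30–44=18705, 45–59=16237, 60–74=14269, 75–89=17510, 90+=30172
— Period 3 —
Births: 8900 × 0.417 = 3711 ; 18705 × 0.122 = 2282 → total 5993
15–29: 10125 × 0.973 = 9852
30–44: 8900 × 0.966 = 8597
45–59: 18705 × 0.966 = 18069
60–74: 16237 × 0.953 = 15474
75–89: 14269 × 0.962 = 13727
90+: 17510 × 0.948 + 30172 × 0.456 = 16599 + 13758 = 30357
Population now: 0–14=5993, 15–29=9852, 30–44=8597, 45–59=18069, 60–74=15474, 75–89=13727, 90+=30357
Scenario B total after 3 periods: 102069
Difference B − A = 102069 − 103619 = -1550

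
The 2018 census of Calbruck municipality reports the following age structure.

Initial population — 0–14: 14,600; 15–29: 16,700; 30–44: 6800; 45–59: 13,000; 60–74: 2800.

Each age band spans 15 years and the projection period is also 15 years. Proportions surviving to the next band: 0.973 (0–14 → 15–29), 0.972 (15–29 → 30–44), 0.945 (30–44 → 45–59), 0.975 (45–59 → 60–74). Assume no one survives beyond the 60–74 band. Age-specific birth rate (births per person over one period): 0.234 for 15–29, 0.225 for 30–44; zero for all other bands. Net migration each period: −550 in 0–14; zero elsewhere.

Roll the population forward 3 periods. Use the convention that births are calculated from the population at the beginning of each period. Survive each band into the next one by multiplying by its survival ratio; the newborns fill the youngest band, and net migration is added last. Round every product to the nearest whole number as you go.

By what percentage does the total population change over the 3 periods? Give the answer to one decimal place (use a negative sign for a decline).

-21.1

(Bands numbered youngest = 1 to oldest = 5.)
Period 1.
Births: 16700 × 0.234 = 3908  |  6800 × 0.225 = 1530 ⇒ total 5438
Band 2: 14600 × 0.973 = 14206
Band 3: 16700 × 0.972 = 16232
Band 4: 6800 × 0.945 = 6426
Band 5: 13000 × 0.975 = 12675
Net migration: Band 1 − 550 → 4888
Giving 4888 / 14206 / 16232 / 6426 / 12675.
Period 2.
Births: 14206 × 0.234 = 3324  |  16232 × 0.225 = 3652 ⇒ total 6976
Band 2: 4888 × 0.973 = 4756
Band 3: 14206 × 0.972 = 13808
Band 4: 16232 × 0.945 = 15339
Band 5: 6426 × 0.975 = 6265
Net migration: Band 1 − 550 → 6426
Giving 6426 / 4756 / 13808 / 15339 / 6265.
Period 3.
Births: 4756 × 0.234 = 1113  |  13808 × 0.225 = 3107 ⇒ total 4220
Band 2: 6426 × 0.973 = 6252
Band 3: 4756 × 0.972 = 4623
Band 4: 13808 × 0.945 = 13049
Band 5: 15339 × 0.975 = 14956
Net migration: Band 1 − 550 → 3670
Giving 3670 / 6252 / 4623 / 13049 / 14956.
Total: 53900 → 42550; change = -11350; percentage change = -21.1%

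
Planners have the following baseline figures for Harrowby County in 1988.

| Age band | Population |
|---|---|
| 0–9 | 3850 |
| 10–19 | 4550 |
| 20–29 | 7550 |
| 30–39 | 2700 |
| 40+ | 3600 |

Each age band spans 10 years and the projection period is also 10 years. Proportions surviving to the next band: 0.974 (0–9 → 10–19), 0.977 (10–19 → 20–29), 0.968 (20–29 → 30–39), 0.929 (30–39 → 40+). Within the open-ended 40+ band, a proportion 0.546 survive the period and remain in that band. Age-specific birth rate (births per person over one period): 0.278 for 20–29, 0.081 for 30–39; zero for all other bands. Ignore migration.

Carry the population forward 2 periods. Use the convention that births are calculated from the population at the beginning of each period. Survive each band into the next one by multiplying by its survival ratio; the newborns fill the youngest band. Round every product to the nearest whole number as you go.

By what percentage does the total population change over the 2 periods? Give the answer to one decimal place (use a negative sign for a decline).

(Bands numbered youngest = 1 to oldest = 5.)
[period 1]
Births: 7550 × 0.278 = 2099 ; 2700 × 0.081 = 219 ⇒ total 2318
Band 2: 3850 × 0.974 = 3750
Band 3: 4550 × 0.977 = 4445
Band 4: 7550 × 0.968 = 7308
Band 5: 2700 × 0.929 + 3600 × 0.546 = 2508 + 1966 = 4474
End of period: [2318, 3750, 4445, 7308, 4474]
[period 2]
Births: 4445 × 0.278 = 1236 ; 7308 × 0.081 = 592 ⇒ total 1828
Band 2: 2318 × 0.974 = 2258
Band 3: 3750 × 0.977 = 3664
Band 4: 4445 × 0.968 = 4303
Band 5: 7308 × 0.929 + 4474 × 0.546 = 6789 + 2443 = 9232
End of period: [1828, 2258, 3664, 4303, 9232]
Total: 22250 → 21285; change = -965; percentage change = -4.3%

-4.3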